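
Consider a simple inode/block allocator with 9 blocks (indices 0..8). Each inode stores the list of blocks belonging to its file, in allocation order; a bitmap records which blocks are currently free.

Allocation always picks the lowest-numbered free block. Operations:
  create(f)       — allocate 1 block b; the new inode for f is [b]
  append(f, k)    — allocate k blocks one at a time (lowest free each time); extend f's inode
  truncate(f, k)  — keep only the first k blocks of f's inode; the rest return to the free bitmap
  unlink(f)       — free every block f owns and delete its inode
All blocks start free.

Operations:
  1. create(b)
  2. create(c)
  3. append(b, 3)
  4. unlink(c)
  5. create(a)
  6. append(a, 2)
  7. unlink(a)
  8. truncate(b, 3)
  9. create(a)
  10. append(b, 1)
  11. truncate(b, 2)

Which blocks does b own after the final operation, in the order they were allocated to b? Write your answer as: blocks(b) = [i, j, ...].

[1] create(b) — b=0 (map F........)
[2] create(c) — b=0 c=1 (map FF.......)
[3] append(b, 3) — b=0,2,3,4 c=1 (map FFFFF....)
[4] unlink(c) — b=0,2,3,4 (map F.FFF....)
[5] create(a) — a=1 b=0,2,3,4 (map FFFFF....)
[6] append(a, 2) — a=1,5,6 b=0,2,3,4 (map FFFFFFF..)
[7] unlink(a) — b=0,2,3,4 (map F.FFF....)
[8] truncate(b, 3) — b=0,2,3 (map F.FF.....)
[9] create(a) — a=1 b=0,2,3 (map FFFF.....)
[10] append(b, 1) — a=1 b=0,2,3,4 (map FFFFF....)
[11] truncate(b, 2) — a=1 b=0,2 (map FFF......)

blocks(b) = [0, 2]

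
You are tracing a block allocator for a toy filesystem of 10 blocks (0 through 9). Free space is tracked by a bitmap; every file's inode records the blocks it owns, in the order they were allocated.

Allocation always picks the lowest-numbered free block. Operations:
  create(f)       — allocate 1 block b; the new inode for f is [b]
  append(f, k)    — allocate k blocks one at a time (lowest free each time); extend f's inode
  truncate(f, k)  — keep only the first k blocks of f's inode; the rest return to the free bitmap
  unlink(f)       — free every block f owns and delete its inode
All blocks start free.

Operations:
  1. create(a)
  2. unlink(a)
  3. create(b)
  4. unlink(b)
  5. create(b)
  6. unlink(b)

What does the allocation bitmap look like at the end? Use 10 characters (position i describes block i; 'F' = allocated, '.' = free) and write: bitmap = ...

after create(a) → a:[0]  free=[F.........]
after unlink(a) →   free=[..........]
after create(b) → b:[0]  free=[F.........]
after unlink(b) →   free=[..........]
after create(b) → b:[0]  free=[F.........]
after unlink(b) →   free=[..........]

bitmap = ..........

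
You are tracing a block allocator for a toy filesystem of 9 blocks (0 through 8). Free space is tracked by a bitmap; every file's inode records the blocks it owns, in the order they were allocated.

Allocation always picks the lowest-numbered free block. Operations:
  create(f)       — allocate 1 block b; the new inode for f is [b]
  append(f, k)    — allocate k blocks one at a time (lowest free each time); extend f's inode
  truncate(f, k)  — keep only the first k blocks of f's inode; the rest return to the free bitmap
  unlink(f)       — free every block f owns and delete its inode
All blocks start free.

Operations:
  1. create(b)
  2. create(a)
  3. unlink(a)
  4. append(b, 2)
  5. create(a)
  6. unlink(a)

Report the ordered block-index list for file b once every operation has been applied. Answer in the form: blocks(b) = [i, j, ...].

blocks(b) = [0, 1, 2]

  1. create(b)  ⇒  F........  {b→[0]}
  2. create(a)  ⇒  FF.......  {a→[1]; b→[0]}
  3. unlink(a)  ⇒  F........  {b→[0]}
  4. append(b, 2)  ⇒  FFF......  {b→[0, 1, 2]}
  5. create(a)  ⇒  FFFF.....  {a→[3]; b→[0, 1, 2]}
  6. unlink(a)  ⇒  FFF......  {b→[0, 1, 2]}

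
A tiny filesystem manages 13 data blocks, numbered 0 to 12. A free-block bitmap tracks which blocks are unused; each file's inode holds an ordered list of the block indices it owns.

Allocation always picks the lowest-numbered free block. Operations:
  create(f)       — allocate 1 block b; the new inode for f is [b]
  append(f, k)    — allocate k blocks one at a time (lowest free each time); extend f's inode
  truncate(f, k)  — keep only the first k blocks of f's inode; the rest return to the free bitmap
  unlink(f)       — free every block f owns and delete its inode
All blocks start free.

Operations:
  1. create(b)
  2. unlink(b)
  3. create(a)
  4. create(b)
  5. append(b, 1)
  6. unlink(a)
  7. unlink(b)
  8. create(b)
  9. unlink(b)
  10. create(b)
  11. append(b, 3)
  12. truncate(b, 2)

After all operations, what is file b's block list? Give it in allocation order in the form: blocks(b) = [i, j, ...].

blocks(b) = [0, 1]

  1. create(b)  ⇒  F............  {b→[0]}
  2. unlink(b)  ⇒  .............  {}
  3. create(a)  ⇒  F............  {a→[0]}
  4. create(b)  ⇒  FF...........  {a→[0]; b→[1]}
  5. append(b, 1)  ⇒  FFF..........  {a→[0]; b→[1, 2]}
  6. unlink(a)  ⇒  .FF..........  {b→[1, 2]}
  7. unlink(b)  ⇒  .............  {}
  8. create(b)  ⇒  F............  {b→[0]}
  9. unlink(b)  ⇒  .............  {}
  10. create(b)  ⇒  F............  {b→[0]}
  11. append(b, 3)  ⇒  FFFF.........  {b→[0, 1, 2, 3]}
  12. truncate(b, 2)  ⇒  FF...........  {b→[0, 1]}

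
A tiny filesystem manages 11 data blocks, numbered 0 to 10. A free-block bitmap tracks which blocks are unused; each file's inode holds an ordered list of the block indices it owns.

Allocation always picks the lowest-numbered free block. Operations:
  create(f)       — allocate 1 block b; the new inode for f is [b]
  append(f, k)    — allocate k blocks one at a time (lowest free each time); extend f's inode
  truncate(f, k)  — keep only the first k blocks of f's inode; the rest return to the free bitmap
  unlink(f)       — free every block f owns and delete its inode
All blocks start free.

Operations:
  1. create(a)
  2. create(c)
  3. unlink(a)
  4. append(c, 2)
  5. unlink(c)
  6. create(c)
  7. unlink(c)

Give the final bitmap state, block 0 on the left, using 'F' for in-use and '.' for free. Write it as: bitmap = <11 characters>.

bitmap = ...........

after create(a) → a:[0]  free=[F..........]
after create(c) → a:[0], c:[1]  free=[FF.........]
after unlink(a) → c:[1]  free=[.F.........]
after append(c, 2) → c:[1, 0, 2]  free=[FFF........]
after unlink(c) →   free=[...........]
after create(c) → c:[0]  free=[F..........]
after unlink(c) →   free=[...........]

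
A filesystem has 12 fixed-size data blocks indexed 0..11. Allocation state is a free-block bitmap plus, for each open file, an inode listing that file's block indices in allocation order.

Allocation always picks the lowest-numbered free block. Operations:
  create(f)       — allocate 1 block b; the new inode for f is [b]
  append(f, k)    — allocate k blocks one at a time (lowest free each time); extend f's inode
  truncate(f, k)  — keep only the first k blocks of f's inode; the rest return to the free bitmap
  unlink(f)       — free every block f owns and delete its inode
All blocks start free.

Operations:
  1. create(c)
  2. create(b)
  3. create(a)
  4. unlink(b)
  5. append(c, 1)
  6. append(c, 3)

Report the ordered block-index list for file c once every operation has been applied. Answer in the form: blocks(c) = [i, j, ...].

blocks(c) = [0, 1, 3, 4, 5]

after create(c) → c:[0]  free=[F...........]
after create(b) → b:[1], c:[0]  free=[FF..........]
after create(a) → a:[2], b:[1], c:[0]  free=[FFF.........]
after unlink(b) → a:[2], c:[0]  free=[F.F.........]
after append(c, 1) → a:[2], c:[0, 1]  free=[FFF.........]
after append(c, 3) → a:[2], c:[0, 1, 3, 4, 5]  free=[FFFFFF......]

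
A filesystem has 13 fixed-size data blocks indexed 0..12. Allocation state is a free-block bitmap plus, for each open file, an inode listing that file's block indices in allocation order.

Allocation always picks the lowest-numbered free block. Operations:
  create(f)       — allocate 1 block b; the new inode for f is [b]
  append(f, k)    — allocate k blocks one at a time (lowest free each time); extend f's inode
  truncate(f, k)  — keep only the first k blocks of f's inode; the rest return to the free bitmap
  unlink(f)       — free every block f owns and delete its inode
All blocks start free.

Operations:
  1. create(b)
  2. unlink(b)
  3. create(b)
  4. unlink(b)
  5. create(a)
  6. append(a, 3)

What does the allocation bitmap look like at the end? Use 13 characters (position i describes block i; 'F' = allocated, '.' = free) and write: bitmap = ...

bitmap = FFFF.........

  1. create(b)  ⇒  F............  {b→[0]}
  2. unlink(b)  ⇒  .............  {}
  3. create(b)  ⇒  F............  {b→[0]}
  4. unlink(b)  ⇒  .............  {}
  5. create(a)  ⇒  F............  {a→[0]}
  6. append(a, 3)  ⇒  FFFF.........  {a→[0, 1, 2, 3]}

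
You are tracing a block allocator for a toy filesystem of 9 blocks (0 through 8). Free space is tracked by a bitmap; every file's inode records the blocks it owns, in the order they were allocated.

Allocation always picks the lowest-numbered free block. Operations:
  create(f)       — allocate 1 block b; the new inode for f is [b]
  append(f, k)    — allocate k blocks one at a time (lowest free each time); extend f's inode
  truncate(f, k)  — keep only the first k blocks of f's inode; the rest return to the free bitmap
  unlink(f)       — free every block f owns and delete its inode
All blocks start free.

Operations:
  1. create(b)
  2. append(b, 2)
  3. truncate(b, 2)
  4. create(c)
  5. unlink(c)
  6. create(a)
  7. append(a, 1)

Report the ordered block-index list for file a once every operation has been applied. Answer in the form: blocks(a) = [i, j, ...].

blocks(a) = [2, 3]

create(b): bitmap=F........ | b=[0]
append(b, 2): bitmap=FFF...... | b=[0, 1, 2]
truncate(b, 2): bitmap=FF....... | b=[0, 1]
create(c): bitmap=FFF...... | b=[0, 1] c=[2]
unlink(c): bitmap=FF....... | b=[0, 1]
create(a): bitmap=FFF...... | a=[2] b=[0, 1]
append(a, 1): bitmap=FFFF..... | a=[2, 3] b=[0, 1]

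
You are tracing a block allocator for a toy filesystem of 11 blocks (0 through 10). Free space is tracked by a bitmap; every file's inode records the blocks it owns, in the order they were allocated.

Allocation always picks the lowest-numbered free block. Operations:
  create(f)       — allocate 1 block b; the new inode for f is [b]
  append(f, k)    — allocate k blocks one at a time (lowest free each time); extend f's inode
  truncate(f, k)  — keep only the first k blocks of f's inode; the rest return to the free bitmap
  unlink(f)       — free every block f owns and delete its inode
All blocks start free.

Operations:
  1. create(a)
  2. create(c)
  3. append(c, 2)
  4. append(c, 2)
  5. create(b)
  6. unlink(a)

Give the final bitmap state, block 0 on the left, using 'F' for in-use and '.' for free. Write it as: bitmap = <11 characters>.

[1] create(a) — a=0 (map F..........)
[2] create(c) — a=0 c=1 (map FF.........)
[3] append(c, 2) — a=0 c=1,2,3 (map FFFF.......)
[4] append(c, 2) — a=0 c=1,2,3,4,5 (map FFFFFF.....)
[5] create(b) — a=0 b=6 c=1,2,3,4,5 (map FFFFFFF....)
[6] unlink(a) — b=6 c=1,2,3,4,5 (map .FFFFFF....)

bitmap = .FFFFFF....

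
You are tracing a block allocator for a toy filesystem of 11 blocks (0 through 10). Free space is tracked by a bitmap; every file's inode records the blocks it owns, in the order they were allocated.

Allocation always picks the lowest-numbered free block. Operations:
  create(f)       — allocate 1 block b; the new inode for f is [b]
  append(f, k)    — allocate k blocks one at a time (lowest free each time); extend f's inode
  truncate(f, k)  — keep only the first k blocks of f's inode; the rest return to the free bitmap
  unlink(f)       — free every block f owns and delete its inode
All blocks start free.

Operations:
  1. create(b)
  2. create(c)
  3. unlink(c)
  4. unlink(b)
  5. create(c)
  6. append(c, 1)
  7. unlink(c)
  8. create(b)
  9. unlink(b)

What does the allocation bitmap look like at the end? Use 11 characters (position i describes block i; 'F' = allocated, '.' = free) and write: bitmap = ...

bitmap = ...........

[1] create(b) — b=0 (map F..........)
[2] create(c) — b=0 c=1 (map FF.........)
[3] unlink(c) — b=0 (map F..........)
[4] unlink(b) —  (map ...........)
[5] create(c) — c=0 (map F..........)
[6] append(c, 1) — c=0,1 (map FF.........)
[7] unlink(c) —  (map ...........)
[8] create(b) — b=0 (map F..........)
[9] unlink(b) —  (map ...........)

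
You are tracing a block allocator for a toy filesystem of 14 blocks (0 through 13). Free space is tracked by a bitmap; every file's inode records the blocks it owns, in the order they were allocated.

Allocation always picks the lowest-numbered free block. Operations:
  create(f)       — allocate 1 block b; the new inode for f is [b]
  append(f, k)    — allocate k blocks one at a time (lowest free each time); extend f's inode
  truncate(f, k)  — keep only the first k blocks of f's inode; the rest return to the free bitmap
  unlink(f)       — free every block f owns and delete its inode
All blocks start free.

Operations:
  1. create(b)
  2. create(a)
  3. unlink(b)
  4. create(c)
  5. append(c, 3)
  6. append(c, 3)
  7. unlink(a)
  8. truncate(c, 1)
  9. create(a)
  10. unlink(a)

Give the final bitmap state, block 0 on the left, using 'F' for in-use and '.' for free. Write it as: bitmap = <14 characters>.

after create(b) → b:[0]  free=[F.............]
after create(a) → a:[1], b:[0]  free=[FF............]
after unlink(b) → a:[1]  free=[.F............]
after create(c) → a:[1], c:[0]  free=[FF............]
after append(c, 3) → a:[1], c:[0, 2, 3, 4]  free=[FFFFF.........]
after append(c, 3) → a:[1], c:[0, 2, 3, 4, 5, 6, 7]  free=[FFFFFFFF......]
after unlink(a) → c:[0, 2, 3, 4, 5, 6, 7]  free=[F.FFFFFF......]
after truncate(c, 1) → c:[0]  free=[F.............]
after create(a) → a:[1], c:[0]  free=[FF............]
after unlink(a) → c:[0]  free=[F.............]

bitmap = F.............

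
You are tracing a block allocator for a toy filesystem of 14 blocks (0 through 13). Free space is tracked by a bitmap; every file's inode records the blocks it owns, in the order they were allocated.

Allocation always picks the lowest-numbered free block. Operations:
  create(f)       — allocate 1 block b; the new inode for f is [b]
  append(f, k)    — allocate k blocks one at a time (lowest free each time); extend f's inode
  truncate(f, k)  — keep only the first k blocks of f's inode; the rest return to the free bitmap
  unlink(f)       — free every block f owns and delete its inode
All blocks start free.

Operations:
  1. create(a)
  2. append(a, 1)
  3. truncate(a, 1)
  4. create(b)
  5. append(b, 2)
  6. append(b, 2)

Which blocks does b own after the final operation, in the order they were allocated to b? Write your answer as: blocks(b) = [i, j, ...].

  1. create(a)  ⇒  F.............  {a→[0]}
  2. append(a, 1)  ⇒  FF............  {a→[0, 1]}
  3. truncate(a, 1)  ⇒  F.............  {a→[0]}
  4. create(b)  ⇒  FF............  {a→[0]; b→[1]}
  5. append(b, 2)  ⇒  FFFF..........  {a→[0]; b→[1, 2, 3]}
  6. append(b, 2)  ⇒  FFFFFF........  {a→[0]; b→[1, 2, 3, 4, 5]}

blocks(b) = [1, 2, 3, 4, 5]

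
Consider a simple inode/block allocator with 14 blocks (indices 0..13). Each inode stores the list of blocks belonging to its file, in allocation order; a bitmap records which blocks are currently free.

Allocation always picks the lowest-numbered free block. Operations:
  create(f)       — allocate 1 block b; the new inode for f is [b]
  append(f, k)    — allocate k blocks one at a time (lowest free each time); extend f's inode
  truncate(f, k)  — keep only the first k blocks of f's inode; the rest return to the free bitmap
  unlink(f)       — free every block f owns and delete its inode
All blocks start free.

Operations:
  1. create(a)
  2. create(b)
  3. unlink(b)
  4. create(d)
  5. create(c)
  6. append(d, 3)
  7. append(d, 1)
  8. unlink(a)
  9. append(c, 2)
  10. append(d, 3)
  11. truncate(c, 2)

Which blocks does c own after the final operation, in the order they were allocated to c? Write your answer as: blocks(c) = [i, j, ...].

blocks(c) = [2, 0]

after create(a) → a:[0]  free=[F.............]
after create(b) → a:[0], b:[1]  free=[FF............]
after unlink(b) → a:[0]  free=[F.............]
after create(d) → a:[0], d:[1]  free=[FF............]
after create(c) → a:[0], c:[2], d:[1]  free=[FFF...........]
after append(d, 3) → a:[0], c:[2], d:[1, 3, 4, 5]  free=[FFFFFF........]
after append(d, 1) → a:[0], c:[2], d:[1, 3, 4, 5, 6]  free=[FFFFFFF.......]
after unlink(a) → c:[2], d:[1, 3, 4, 5, 6]  free=[.FFFFFF.......]
after append(c, 2) → c:[2, 0, 7], d:[1, 3, 4, 5, 6]  free=[FFFFFFFF......]
after append(d, 3) → c:[2, 0, 7], d:[1, 3, 4, 5, 6, 8, 9, 10]  free=[FFFFFFFFFFF...]
after truncate(c, 2) → c:[2, 0], d:[1, 3, 4, 5, 6, 8, 9, 10]  free=[FFFFFFF.FFF...]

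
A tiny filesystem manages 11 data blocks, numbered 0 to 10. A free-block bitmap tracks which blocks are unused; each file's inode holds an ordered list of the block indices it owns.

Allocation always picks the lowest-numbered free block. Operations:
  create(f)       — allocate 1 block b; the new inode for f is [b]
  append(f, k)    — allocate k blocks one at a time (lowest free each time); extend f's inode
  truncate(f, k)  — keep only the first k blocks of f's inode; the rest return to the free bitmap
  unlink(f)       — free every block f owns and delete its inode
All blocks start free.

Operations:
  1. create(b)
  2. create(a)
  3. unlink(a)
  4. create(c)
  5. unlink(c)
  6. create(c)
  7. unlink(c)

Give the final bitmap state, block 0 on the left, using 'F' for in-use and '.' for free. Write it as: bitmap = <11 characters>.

bitmap = F..........

  1. create(b)  ⇒  F..........  {b→[0]}
  2. create(a)  ⇒  FF.........  {a→[1]; b→[0]}
  3. unlink(a)  ⇒  F..........  {b→[0]}
  4. create(c)  ⇒  FF.........  {b→[0]; c→[1]}
  5. unlink(c)  ⇒  F..........  {b→[0]}
  6. create(c)  ⇒  FF.........  {b→[0]; c→[1]}
  7. unlink(c)  ⇒  F..........  {b→[0]}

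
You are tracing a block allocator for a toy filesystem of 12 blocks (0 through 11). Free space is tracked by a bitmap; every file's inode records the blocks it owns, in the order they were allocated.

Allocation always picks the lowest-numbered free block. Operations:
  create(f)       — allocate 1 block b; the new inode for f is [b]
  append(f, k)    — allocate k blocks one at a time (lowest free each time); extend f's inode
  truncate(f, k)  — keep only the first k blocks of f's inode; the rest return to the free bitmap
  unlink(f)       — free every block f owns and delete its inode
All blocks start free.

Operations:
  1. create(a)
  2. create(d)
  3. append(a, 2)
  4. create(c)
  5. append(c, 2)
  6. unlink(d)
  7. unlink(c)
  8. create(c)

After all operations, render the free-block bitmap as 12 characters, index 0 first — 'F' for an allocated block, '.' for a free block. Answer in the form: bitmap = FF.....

  1. create(a)  ⇒  F...........  {a→[0]}
  2. create(d)  ⇒  FF..........  {a→[0]; d→[1]}
  3. append(a, 2)  ⇒  FFFF........  {a→[0, 2, 3]; d→[1]}
  4. create(c)  ⇒  FFFFF.......  {a→[0, 2, 3]; c→[4]; d→[1]}
  5. append(c, 2)  ⇒  FFFFFFF.....  {a→[0, 2, 3]; c→[4, 5, 6]; d→[1]}
  6. unlink(d)  ⇒  F.FFFFF.....  {a→[0, 2, 3]; c→[4, 5, 6]}
  7. unlink(c)  ⇒  F.FF........  {a→[0, 2, 3]}
  8. create(c)  ⇒  FFFF........  {a→[0, 2, 3]; c→[1]}

bitmap = FFFF........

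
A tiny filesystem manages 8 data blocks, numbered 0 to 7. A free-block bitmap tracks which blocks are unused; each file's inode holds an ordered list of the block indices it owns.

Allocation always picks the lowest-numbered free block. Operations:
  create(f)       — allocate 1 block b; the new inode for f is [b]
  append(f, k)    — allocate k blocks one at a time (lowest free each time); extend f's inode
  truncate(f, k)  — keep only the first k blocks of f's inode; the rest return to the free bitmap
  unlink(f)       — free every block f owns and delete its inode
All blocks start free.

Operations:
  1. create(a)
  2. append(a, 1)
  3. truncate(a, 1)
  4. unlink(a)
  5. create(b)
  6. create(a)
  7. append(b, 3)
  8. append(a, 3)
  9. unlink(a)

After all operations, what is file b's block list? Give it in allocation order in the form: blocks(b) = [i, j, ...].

blocks(b) = [0, 2, 3, 4]

  1. create(a)  ⇒  F.......  {a→[0]}
  2. append(a, 1)  ⇒  FF......  {a→[0, 1]}
  3. truncate(a, 1)  ⇒  F.......  {a→[0]}
  4. unlink(a)  ⇒  ........  {}
  5. create(b)  ⇒  F.......  {b→[0]}
  6. create(a)  ⇒  FF......  {a→[1]; b→[0]}
  7. append(b, 3)  ⇒  FFFFF...  {a→[1]; b→[0, 2, 3, 4]}
  8. append(a, 3)  ⇒  FFFFFFFF  {a→[1, 5, 6, 7]; b→[0, 2, 3, 4]}
  9. unlink(a)  ⇒  F.FFF...  {b→[0, 2, 3, 4]}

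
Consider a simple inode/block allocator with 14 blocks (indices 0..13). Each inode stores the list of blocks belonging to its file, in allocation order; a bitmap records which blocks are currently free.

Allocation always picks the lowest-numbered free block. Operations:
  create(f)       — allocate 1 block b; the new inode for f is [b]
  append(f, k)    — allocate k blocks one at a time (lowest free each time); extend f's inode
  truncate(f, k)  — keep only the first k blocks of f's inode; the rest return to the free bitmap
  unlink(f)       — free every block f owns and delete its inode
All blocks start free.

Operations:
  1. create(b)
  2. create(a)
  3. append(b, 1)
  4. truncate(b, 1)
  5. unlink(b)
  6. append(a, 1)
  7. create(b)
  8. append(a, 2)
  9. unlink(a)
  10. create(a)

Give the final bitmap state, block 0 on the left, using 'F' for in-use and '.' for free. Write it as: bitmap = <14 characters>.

  1. create(b)  ⇒  F.............  {b→[0]}
  2. create(a)  ⇒  FF............  {a→[1]; b→[0]}
  3. append(b, 1)  ⇒  FFF...........  {a→[1]; b→[0, 2]}
  4. truncate(b, 1)  ⇒  FF............  {a→[1]; b→[0]}
  5. unlink(b)  ⇒  .F............  {a→[1]}
  6. append(a, 1)  ⇒  FF............  {a→[1, 0]}
  7. create(b)  ⇒  FFF...........  {a→[1, 0]; b→[2]}
  8. append(a, 2)  ⇒  FFFFF.........  {a→[1, 0, 3, 4]; b→[2]}
  9. unlink(a)  ⇒  ..F...........  {b→[2]}
  10. create(a)  ⇒  F.F...........  {a→[0]; b→[2]}

bitmap = F.F...........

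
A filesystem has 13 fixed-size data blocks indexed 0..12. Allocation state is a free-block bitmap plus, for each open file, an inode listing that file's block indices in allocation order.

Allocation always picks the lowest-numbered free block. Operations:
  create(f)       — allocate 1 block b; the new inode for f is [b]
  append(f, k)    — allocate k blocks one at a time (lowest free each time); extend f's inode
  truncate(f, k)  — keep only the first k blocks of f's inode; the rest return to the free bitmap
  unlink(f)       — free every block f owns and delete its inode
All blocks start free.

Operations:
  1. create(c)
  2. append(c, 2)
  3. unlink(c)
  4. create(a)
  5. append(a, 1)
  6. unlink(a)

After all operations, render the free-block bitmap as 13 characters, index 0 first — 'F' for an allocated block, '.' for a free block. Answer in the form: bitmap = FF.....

bitmap = .............

[1] create(c) — c=0 (map F............)
[2] append(c, 2) — c=0,1,2 (map FFF..........)
[3] unlink(c) —  (map .............)
[4] create(a) — a=0 (map F............)
[5] append(a, 1) — a=0,1 (map FF...........)
[6] unlink(a) —  (map .............)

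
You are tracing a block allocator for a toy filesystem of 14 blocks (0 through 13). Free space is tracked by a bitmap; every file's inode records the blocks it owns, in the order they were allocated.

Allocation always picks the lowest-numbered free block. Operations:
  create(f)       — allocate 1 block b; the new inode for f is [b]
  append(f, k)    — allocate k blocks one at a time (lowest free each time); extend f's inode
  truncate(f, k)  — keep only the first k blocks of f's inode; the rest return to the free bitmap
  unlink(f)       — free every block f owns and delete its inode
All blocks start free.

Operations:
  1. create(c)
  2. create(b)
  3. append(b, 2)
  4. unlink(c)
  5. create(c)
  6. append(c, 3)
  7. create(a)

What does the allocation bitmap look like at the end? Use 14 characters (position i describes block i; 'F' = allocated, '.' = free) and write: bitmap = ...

bitmap = FFFFFFFF......

after create(c) → c:[0]  free=[F.............]
after create(b) → b:[1], c:[0]  free=[FF............]
after append(b, 2) → b:[1, 2, 3], c:[0]  free=[FFFF..........]
after unlink(c) → b:[1, 2, 3]  free=[.FFF..........]
after create(c) → b:[1, 2, 3], c:[0]  free=[FFFF..........]
after append(c, 3) → b:[1, 2, 3], c:[0, 4, 5, 6]  free=[FFFFFFF.......]
after create(a) → a:[7], b:[1, 2, 3], c:[0, 4, 5, 6]  free=[FFFFFFFF......]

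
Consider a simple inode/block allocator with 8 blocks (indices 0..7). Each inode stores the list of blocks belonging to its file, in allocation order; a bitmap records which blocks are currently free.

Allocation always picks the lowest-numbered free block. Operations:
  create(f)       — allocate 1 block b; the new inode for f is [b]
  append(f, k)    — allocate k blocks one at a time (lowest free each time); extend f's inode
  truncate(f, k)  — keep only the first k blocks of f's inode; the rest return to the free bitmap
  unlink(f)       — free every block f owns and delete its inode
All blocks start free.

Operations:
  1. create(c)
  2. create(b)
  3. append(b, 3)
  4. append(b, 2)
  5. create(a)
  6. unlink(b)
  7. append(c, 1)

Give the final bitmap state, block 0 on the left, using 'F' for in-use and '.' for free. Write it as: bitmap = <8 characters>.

bitmap = FF.....F

  1. create(c)  ⇒  F.......  {c→[0]}
  2. create(b)  ⇒  FF......  {b→[1]; c→[0]}
  3. append(b, 3)  ⇒  FFFFF...  {b→[1, 2, 3, 4]; c→[0]}
  4. append(b, 2)  ⇒  FFFFFFF.  {b→[1, 2, 3, 4, 5, 6]; c→[0]}
  5. create(a)  ⇒  FFFFFFFF  {a→[7]; b→[1, 2, 3, 4, 5, 6]; c→[0]}
  6. unlink(b)  ⇒  F......F  {a→[7]; c→[0]}
  7. append(c, 1)  ⇒  FF.....F  {a→[7]; c→[0, 1]}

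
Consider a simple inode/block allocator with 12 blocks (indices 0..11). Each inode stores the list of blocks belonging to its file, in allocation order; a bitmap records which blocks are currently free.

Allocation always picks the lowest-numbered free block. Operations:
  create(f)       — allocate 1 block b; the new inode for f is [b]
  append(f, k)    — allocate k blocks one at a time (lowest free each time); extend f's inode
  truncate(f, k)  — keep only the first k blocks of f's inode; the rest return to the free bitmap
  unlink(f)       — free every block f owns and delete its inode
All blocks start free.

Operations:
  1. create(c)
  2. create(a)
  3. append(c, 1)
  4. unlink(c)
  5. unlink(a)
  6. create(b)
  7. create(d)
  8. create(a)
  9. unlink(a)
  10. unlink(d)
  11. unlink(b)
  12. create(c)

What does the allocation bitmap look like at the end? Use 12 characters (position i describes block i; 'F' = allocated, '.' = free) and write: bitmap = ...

[1] create(c) — c=0 (map F...........)
[2] create(a) — a=1 c=0 (map FF..........)
[3] append(c, 1) — a=1 c=0,2 (map FFF.........)
[4] unlink(c) — a=1 (map .F..........)
[5] unlink(a) —  (map ............)
[6] create(b) — b=0 (map F...........)
[7] create(d) — b=0 d=1 (map FF..........)
[8] create(a) — a=2 b=0 d=1 (map FFF.........)
[9] unlink(a) — b=0 d=1 (map FF..........)
[10] unlink(d) — b=0 (map F...........)
[11] unlink(b) —  (map ............)
[12] create(c) — c=0 (map F...........)

bitmap = F...........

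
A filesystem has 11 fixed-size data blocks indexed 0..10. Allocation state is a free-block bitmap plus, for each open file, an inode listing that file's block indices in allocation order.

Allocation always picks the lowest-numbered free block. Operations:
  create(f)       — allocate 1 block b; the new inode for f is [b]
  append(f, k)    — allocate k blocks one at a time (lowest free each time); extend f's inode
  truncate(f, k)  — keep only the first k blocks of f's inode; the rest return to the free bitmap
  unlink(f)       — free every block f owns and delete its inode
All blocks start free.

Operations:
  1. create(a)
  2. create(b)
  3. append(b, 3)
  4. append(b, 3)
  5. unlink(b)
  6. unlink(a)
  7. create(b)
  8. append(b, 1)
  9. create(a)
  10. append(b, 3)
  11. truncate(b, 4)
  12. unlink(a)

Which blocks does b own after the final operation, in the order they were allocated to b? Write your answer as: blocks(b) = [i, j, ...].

after create(a) → a:[0]  free=[F..........]
after create(b) → a:[0], b:[1]  free=[FF.........]
after append(b, 3) → a:[0], b:[1, 2, 3, 4]  free=[FFFFF......]
after append(b, 3) → a:[0], b:[1, 2, 3, 4, 5, 6, 7]  free=[FFFFFFFF...]
after unlink(b) → a:[0]  free=[F..........]
after unlink(a) →   free=[...........]
after create(b) → b:[0]  free=[F..........]
after append(b, 1) → b:[0, 1]  free=[FF.........]
after create(a) → a:[2], b:[0, 1]  free=[FFF........]
after append(b, 3) → a:[2], b:[0, 1, 3, 4, 5]  free=[FFFFFF.....]
after truncate(b, 4) → a:[2], b:[0, 1, 3, 4]  free=[FFFFF......]
after unlink(a) → b:[0, 1, 3, 4]  free=[FF.FF......]

blocks(b) = [0, 1, 3, 4]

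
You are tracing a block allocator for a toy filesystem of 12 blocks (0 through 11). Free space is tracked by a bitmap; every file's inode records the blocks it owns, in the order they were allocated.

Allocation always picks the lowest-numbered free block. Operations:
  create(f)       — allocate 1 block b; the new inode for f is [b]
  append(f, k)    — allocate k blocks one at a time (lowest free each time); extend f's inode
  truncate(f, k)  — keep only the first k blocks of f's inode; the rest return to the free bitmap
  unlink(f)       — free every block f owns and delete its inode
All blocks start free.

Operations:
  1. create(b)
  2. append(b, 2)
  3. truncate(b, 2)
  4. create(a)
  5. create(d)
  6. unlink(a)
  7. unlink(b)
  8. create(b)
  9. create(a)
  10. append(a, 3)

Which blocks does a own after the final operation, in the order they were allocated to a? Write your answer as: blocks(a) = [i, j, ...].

blocks(a) = [1, 2, 4, 5]

[1] create(b) — b=0 (map F...........)
[2] append(b, 2) — b=0,1,2 (map FFF.........)
[3] truncate(b, 2) — b=0,1 (map FF..........)
[4] create(a) — a=2 b=0,1 (map FFF.........)
[5] create(d) — a=2 b=0,1 d=3 (map FFFF........)
[6] unlink(a) — b=0,1 d=3 (map FF.F........)
[7] unlink(b) — d=3 (map ...F........)
[8] create(b) — b=0 d=3 (map F..F........)
[9] create(a) — a=1 b=0 d=3 (map FF.F........)
[10] append(a, 3) — a=1,2,4,5 b=0 d=3 (map FFFFFF......)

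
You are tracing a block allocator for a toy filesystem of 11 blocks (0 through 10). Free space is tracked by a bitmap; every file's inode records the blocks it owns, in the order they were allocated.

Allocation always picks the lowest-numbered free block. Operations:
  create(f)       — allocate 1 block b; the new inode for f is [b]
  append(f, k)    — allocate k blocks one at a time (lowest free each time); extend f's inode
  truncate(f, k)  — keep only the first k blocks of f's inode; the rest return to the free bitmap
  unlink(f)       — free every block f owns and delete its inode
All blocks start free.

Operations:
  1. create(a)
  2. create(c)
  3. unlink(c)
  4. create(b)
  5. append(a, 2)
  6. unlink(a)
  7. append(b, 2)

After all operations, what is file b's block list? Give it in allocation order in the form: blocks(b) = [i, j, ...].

  1. create(a)  ⇒  F..........  {a→[0]}
  2. create(c)  ⇒  FF.........  {a→[0]; c→[1]}
  3. unlink(c)  ⇒  F..........  {a→[0]}
  4. create(b)  ⇒  FF.........  {a→[0]; b→[1]}
  5. append(a, 2)  ⇒  FFFF.......  {a→[0, 2, 3]; b→[1]}
  6. unlink(a)  ⇒  .F.........  {b→[1]}
  7. append(b, 2)  ⇒  FFF........  {b→[1, 0, 2]}

blocks(b) = [1, 0, 2]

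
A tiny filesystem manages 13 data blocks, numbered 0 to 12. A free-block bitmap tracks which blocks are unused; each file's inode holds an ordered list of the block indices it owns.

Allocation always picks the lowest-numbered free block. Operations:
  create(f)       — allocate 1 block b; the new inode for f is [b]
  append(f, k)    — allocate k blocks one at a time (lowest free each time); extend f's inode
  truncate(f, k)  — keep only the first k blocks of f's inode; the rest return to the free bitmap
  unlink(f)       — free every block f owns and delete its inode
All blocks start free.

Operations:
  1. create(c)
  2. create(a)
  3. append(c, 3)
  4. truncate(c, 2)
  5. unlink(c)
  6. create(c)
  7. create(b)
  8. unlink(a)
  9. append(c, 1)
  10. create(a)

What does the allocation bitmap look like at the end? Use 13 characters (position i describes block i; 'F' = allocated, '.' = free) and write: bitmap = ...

bitmap = FFFF.........

create(c): bitmap=F............ | c=[0]
create(a): bitmap=FF........... | a=[1] c=[0]
append(c, 3): bitmap=FFFFF........ | a=[1] c=[0, 2, 3, 4]
truncate(c, 2): bitmap=FFF.......... | a=[1] c=[0, 2]
unlink(c): bitmap=.F........... | a=[1]
create(c): bitmap=FF........... | a=[1] c=[0]
create(b): bitmap=FFF.......... | a=[1] b=[2] c=[0]
unlink(a): bitmap=F.F.......... | b=[2] c=[0]
append(c, 1): bitmap=FFF.......... | b=[2] c=[0, 1]
create(a): bitmap=FFFF......... | a=[3] b=[2] c=[0, 1]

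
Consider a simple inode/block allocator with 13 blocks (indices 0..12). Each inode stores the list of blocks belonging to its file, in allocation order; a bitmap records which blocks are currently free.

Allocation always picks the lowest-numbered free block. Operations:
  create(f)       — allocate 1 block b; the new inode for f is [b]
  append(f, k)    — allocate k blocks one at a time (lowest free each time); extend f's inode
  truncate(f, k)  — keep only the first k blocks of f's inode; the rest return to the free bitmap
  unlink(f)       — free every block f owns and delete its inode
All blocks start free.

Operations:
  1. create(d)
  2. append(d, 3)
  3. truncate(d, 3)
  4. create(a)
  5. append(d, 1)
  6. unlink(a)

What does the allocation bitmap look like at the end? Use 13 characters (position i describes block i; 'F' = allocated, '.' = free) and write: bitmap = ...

bitmap = FFF.F........

after create(d) → d:[0]  free=[F............]
after append(d, 3) → d:[0, 1, 2, 3]  free=[FFFF.........]
after truncate(d, 3) → d:[0, 1, 2]  free=[FFF..........]
after create(a) → a:[3], d:[0, 1, 2]  free=[FFFF.........]
after append(d, 1) → a:[3], d:[0, 1, 2, 4]  free=[FFFFF........]
after unlink(a) → d:[0, 1, 2, 4]  free=[FFF.F........]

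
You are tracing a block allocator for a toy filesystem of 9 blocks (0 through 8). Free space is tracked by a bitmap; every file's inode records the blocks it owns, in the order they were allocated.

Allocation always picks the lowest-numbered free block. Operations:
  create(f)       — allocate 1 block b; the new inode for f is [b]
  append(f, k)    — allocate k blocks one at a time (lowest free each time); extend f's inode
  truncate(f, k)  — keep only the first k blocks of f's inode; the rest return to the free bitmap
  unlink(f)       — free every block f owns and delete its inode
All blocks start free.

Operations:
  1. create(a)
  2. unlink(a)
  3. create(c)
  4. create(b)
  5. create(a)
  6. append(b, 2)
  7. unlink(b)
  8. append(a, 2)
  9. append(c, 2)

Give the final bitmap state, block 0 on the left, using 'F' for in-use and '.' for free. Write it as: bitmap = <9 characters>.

create(a): bitmap=F........ | a=[0]
unlink(a): bitmap=......... | 
create(c): bitmap=F........ | c=[0]
create(b): bitmap=FF....... | b=[1] c=[0]
create(a): bitmap=FFF...... | a=[2] b=[1] c=[0]
append(b, 2): bitmap=FFFFF.... | a=[2] b=[1, 3, 4] c=[0]
unlink(b): bitmap=F.F...... | a=[2] c=[0]
append(a, 2): bitmap=FFFF..... | a=[2, 1, 3] c=[0]
append(c, 2): bitmap=FFFFFF... | a=[2, 1, 3] c=[0, 4, 5]

bitmap = FFFFFF...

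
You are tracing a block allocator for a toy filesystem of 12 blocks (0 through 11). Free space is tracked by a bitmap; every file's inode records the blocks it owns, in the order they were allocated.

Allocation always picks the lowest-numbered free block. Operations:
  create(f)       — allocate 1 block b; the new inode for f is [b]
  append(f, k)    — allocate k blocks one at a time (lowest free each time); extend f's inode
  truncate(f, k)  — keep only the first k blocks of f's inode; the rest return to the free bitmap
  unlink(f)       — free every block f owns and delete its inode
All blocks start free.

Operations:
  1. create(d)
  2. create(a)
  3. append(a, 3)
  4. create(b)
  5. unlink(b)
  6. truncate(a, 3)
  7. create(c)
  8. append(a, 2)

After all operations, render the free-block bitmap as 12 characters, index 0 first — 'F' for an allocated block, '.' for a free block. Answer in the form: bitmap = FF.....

bitmap = FFFFFFF.....

create(d): bitmap=F........... | d=[0]
create(a): bitmap=FF.......... | a=[1] d=[0]
append(a, 3): bitmap=FFFFF....... | a=[1, 2, 3, 4] d=[0]
create(b): bitmap=FFFFFF...... | a=[1, 2, 3, 4] b=[5] d=[0]
unlink(b): bitmap=FFFFF....... | a=[1, 2, 3, 4] d=[0]
truncate(a, 3): bitmap=FFFF........ | a=[1, 2, 3] d=[0]
create(c): bitmap=FFFFF....... | a=[1, 2, 3] c=[4] d=[0]
append(a, 2): bitmap=FFFFFFF..... | a=[1, 2, 3, 5, 6] c=[4] d=[0]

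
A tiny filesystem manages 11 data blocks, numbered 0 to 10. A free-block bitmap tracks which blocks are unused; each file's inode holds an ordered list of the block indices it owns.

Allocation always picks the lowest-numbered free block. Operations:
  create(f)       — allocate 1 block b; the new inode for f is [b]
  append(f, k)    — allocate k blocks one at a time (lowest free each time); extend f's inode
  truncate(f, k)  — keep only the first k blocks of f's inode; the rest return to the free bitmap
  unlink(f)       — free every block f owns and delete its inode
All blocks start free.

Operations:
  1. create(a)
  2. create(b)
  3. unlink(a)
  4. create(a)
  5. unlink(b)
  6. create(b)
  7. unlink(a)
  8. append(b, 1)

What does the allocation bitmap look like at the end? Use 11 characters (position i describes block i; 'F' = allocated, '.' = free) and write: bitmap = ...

bitmap = FF.........

  1. create(a)  ⇒  F..........  {a→[0]}
  2. create(b)  ⇒  FF.........  {a→[0]; b→[1]}
  3. unlink(a)  ⇒  .F.........  {b→[1]}
  4. create(a)  ⇒  FF.........  {a→[0]; b→[1]}
  5. unlink(b)  ⇒  F..........  {a→[0]}
  6. create(b)  ⇒  FF.........  {a→[0]; b→[1]}
  7. unlink(a)  ⇒  .F.........  {b→[1]}
  8. append(b, 1)  ⇒  FF.........  {b→[1, 0]}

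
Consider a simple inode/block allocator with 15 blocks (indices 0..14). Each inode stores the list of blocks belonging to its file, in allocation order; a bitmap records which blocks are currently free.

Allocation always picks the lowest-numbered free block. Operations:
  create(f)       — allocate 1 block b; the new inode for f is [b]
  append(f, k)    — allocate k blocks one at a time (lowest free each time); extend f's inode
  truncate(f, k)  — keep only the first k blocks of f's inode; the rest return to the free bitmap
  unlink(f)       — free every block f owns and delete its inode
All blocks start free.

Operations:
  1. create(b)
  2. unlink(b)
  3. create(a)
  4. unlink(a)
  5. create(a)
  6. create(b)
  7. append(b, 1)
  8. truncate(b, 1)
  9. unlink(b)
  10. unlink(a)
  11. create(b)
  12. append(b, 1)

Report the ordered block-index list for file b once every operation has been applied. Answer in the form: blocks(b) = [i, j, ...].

create(b): bitmap=F.............. | b=[0]
unlink(b): bitmap=............... | 
create(a): bitmap=F.............. | a=[0]
unlink(a): bitmap=............... | 
create(a): bitmap=F.............. | a=[0]
create(b): bitmap=FF............. | a=[0] b=[1]
append(b, 1): bitmap=FFF............ | a=[0] b=[1, 2]
truncate(b, 1): bitmap=FF............. | a=[0] b=[1]
unlink(b): bitmap=F.............. | a=[0]
unlink(a): bitmap=............... | 
create(b): bitmap=F.............. | b=[0]
append(b, 1): bitmap=FF............. | b=[0, 1]

blocks(b) = [0, 1]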